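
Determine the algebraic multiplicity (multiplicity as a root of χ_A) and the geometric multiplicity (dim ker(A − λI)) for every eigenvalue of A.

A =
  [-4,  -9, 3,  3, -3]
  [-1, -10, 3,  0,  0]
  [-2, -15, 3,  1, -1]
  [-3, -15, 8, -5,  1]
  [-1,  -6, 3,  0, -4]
λ = -4: alg = 5, geom = 3

Step 1 — factor the characteristic polynomial to read off the algebraic multiplicities:
  χ_A(x) = (x + 4)^5

Step 2 — compute geometric multiplicities via the rank-nullity identity g(λ) = n − rank(A − λI):
  rank(A − (-4)·I) = 2, so dim ker(A − (-4)·I) = n − 2 = 3

Summary:
  λ = -4: algebraic multiplicity = 5, geometric multiplicity = 3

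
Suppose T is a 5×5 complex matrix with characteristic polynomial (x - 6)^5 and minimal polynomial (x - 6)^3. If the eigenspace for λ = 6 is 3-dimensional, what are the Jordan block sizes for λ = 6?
Block sizes for λ = 6: [3, 1, 1]

Step 1 — from the characteristic polynomial, algebraic multiplicity of λ = 6 is 5. From dim ker(T − (6)·I) = 3, there are exactly 3 Jordan blocks for λ = 6.
Step 2 — from the minimal polynomial, the factor (x − 6)^3 tells us the largest block for λ = 6 has size 3.
Step 3 — with total size 5, 3 blocks, and largest block 3, the block sizes (in nonincreasing order) are [3, 1, 1].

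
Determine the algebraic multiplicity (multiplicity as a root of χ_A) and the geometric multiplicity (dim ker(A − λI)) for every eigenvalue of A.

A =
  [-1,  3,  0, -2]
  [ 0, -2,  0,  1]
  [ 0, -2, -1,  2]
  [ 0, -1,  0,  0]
λ = -1: alg = 4, geom = 2

Step 1 — factor the characteristic polynomial to read off the algebraic multiplicities:
  χ_A(x) = (x + 1)^4

Step 2 — compute geometric multiplicities via the rank-nullity identity g(λ) = n − rank(A − λI):
  rank(A − (-1)·I) = 2, so dim ker(A − (-1)·I) = n − 2 = 2

Summary:
  λ = -1: algebraic multiplicity = 4, geometric multiplicity = 2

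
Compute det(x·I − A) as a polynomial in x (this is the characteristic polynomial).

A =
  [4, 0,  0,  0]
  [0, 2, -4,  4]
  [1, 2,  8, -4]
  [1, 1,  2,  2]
x^4 - 16*x^3 + 96*x^2 - 256*x + 256

Expanding det(x·I − A) (e.g. by cofactor expansion or by noting that A is similar to its Jordan form J, which has the same characteristic polynomial as A) gives
  χ_A(x) = x^4 - 16*x^3 + 96*x^2 - 256*x + 256
which factors as (x - 4)^4. The eigenvalues (with algebraic multiplicities) are λ = 4 with multiplicity 4.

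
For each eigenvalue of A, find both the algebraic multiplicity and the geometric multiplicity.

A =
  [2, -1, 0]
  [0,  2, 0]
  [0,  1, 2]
λ = 2: alg = 3, geom = 2

Step 1 — factor the characteristic polynomial to read off the algebraic multiplicities:
  χ_A(x) = (x - 2)^3

Step 2 — compute geometric multiplicities via the rank-nullity identity g(λ) = n − rank(A − λI):
  rank(A − (2)·I) = 1, so dim ker(A − (2)·I) = n − 1 = 2

Summary:
  λ = 2: algebraic multiplicity = 3, geometric multiplicity = 2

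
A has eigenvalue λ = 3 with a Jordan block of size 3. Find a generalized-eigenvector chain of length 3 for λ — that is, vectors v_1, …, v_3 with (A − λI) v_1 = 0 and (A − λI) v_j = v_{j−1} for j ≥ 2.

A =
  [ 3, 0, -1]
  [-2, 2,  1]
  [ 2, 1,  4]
A Jordan chain for λ = 3 of length 3:
v_1 = (-2, 4, 0)ᵀ
v_2 = (0, -2, 2)ᵀ
v_3 = (1, 0, 0)ᵀ

Let N = A − (3)·I. We want v_3 with N^3 v_3 = 0 but N^2 v_3 ≠ 0; then v_{j-1} := N · v_j for j = 3, …, 2.

Pick v_3 = (1, 0, 0)ᵀ.
Then v_2 = N · v_3 = (0, -2, 2)ᵀ.
Then v_1 = N · v_2 = (-2, 4, 0)ᵀ.

Sanity check: (A − (3)·I) v_1 = (0, 0, 0)ᵀ = 0. ✓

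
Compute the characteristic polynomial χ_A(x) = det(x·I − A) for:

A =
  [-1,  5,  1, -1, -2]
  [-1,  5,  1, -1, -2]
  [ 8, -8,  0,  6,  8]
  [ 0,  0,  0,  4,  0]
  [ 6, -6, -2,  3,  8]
x^5 - 16*x^4 + 96*x^3 - 256*x^2 + 256*x

Expanding det(x·I − A) (e.g. by cofactor expansion or by noting that A is similar to its Jordan form J, which has the same characteristic polynomial as A) gives
  χ_A(x) = x^5 - 16*x^4 + 96*x^3 - 256*x^2 + 256*x
which factors as x*(x - 4)^4. The eigenvalues (with algebraic multiplicities) are λ = 0 with multiplicity 1, λ = 4 with multiplicity 4.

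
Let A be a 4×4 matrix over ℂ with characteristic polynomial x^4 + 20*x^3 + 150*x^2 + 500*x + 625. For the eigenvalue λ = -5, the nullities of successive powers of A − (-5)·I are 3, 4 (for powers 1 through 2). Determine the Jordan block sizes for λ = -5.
Block sizes for λ = -5: [2, 1, 1]

From the dimensions of kernels of powers, the number of Jordan blocks of size at least j is d_j − d_{j−1} where d_j = dim ker(N^j) (with d_0 = 0). Computing the differences gives [3, 1].
The number of blocks of size exactly k is (#blocks of size ≥ k) − (#blocks of size ≥ k + 1), so the partition is: 2 block(s) of size 1, 1 block(s) of size 2.
In nonincreasing order the block sizes are [2, 1, 1].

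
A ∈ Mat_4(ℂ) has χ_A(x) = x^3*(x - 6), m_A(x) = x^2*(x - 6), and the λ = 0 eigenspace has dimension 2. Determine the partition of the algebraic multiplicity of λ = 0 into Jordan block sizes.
Block sizes for λ = 0: [2, 1]

Step 1 — from the characteristic polynomial, algebraic multiplicity of λ = 0 is 3. From dim ker(A − (0)·I) = 2, there are exactly 2 Jordan blocks for λ = 0.
Step 2 — from the minimal polynomial, the factor (x − 0)^2 tells us the largest block for λ = 0 has size 2.
Step 3 — with total size 3, 2 blocks, and largest block 2, the block sizes (in nonincreasing order) are [2, 1].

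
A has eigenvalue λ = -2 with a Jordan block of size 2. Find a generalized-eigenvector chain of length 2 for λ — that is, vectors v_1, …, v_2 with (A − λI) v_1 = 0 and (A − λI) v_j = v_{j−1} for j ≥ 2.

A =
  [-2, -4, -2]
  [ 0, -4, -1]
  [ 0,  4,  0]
A Jordan chain for λ = -2 of length 2:
v_1 = (-4, -2, 4)ᵀ
v_2 = (0, 1, 0)ᵀ

Let N = A − (-2)·I. We want v_2 with N^2 v_2 = 0 but N^1 v_2 ≠ 0; then v_{j-1} := N · v_j for j = 2, …, 2.

Pick v_2 = (0, 1, 0)ᵀ.
Then v_1 = N · v_2 = (-4, -2, 4)ᵀ.

Sanity check: (A − (-2)·I) v_1 = (0, 0, 0)ᵀ = 0. ✓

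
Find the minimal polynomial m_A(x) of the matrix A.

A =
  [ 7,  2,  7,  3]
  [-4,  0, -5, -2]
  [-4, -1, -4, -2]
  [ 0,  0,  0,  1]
x^3 - 3*x^2 + 3*x - 1

The characteristic polynomial is χ_A(x) = (x - 1)^4, so the eigenvalues are known. The minimal polynomial is
  m_A(x) = Π_λ (x − λ)^{k_λ}
where k_λ is the size of the *largest* Jordan block for λ (equivalently, the smallest k with (A − λI)^k v = 0 for every generalised eigenvector v of λ).

  λ = 1: largest Jordan block has size 3, contributing (x − 1)^3

So m_A(x) = (x - 1)^3 = x^3 - 3*x^2 + 3*x - 1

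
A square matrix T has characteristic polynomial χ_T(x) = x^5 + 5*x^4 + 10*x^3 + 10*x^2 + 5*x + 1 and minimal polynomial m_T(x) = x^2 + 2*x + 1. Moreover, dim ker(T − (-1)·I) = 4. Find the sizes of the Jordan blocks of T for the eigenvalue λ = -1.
Block sizes for λ = -1: [2, 1, 1, 1]

Step 1 — from the characteristic polynomial, algebraic multiplicity of λ = -1 is 5. From dim ker(T − (-1)·I) = 4, there are exactly 4 Jordan blocks for λ = -1.
Step 2 — from the minimal polynomial, the factor (x + 1)^2 tells us the largest block for λ = -1 has size 2.
Step 3 — with total size 5, 4 blocks, and largest block 2, the block sizes (in nonincreasing order) are [2, 1, 1, 1].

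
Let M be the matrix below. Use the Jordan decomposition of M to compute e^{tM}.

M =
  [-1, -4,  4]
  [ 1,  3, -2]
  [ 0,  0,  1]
e^{tM} =
  [-2*t*exp(t) + exp(t), -4*t*exp(t), 4*t*exp(t)]
  [t*exp(t), 2*t*exp(t) + exp(t), -2*t*exp(t)]
  [0, 0, exp(t)]

Strategy: write M = P · J · P⁻¹ where J is a Jordan canonical form, so e^{tM} = P · e^{tJ} · P⁻¹, and e^{tJ} can be computed block-by-block.

M has Jordan form
J =
  [1, 1, 0]
  [0, 1, 0]
  [0, 0, 1]
(up to reordering of blocks).

Per-block formulas:
  For a 2×2 Jordan block J_2(1): exp(t · J_2(1)) = e^(1t)·(I + t·N), where N is the 2×2 nilpotent shift.
  For a 1×1 block at λ = 1: exp(t · [1]) = [e^(1t)].

After assembling e^{tJ} and conjugating by P, we get:

e^{tM} =
  [-2*t*exp(t) + exp(t), -4*t*exp(t), 4*t*exp(t)]
  [t*exp(t), 2*t*exp(t) + exp(t), -2*t*exp(t)]
  [0, 0, exp(t)]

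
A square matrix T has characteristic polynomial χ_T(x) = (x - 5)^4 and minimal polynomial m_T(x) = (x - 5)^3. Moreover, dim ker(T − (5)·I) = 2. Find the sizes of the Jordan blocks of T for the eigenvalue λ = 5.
Block sizes for λ = 5: [3, 1]

Step 1 — from the characteristic polynomial, algebraic multiplicity of λ = 5 is 4. From dim ker(T − (5)·I) = 2, there are exactly 2 Jordan blocks for λ = 5.
Step 2 — from the minimal polynomial, the factor (x − 5)^3 tells us the largest block for λ = 5 has size 3.
Step 3 — with total size 4, 2 blocks, and largest block 3, the block sizes (in nonincreasing order) are [3, 1].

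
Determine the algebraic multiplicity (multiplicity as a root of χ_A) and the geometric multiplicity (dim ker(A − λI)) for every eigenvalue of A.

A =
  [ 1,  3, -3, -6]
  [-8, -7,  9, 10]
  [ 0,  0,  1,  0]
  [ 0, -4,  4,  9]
λ = 1: alg = 4, geom = 2

Step 1 — factor the characteristic polynomial to read off the algebraic multiplicities:
  χ_A(x) = (x - 1)^4

Step 2 — compute geometric multiplicities via the rank-nullity identity g(λ) = n − rank(A − λI):
  rank(A − (1)·I) = 2, so dim ker(A − (1)·I) = n − 2 = 2

Summary:
  λ = 1: algebraic multiplicity = 4, geometric multiplicity = 2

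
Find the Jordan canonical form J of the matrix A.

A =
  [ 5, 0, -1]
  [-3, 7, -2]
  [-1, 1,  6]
J_3(6)

The characteristic polynomial is
  det(x·I − A) = x^3 - 18*x^2 + 108*x - 216 = (x - 6)^3

Eigenvalues and multiplicities (the geometric multiplicity of λ is n − rank(A − λI), which equals the number of Jordan blocks for λ):
  λ = 6: algebraic multiplicity = 3, geometric multiplicity = 1

Determining the block sizes for each eigenvalue:
  λ = 6: one block (gm = 1), so the single block has size am = 3 → block sizes [3]

Assembling the blocks gives a Jordan form
J =
  [6, 1, 0]
  [0, 6, 1]
  [0, 0, 6]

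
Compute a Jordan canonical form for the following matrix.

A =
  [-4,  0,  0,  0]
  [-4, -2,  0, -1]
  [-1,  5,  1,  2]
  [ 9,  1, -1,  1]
J_1(-4) ⊕ J_3(0)

The characteristic polynomial is
  det(x·I − A) = x^4 + 4*x^3 = x^3*(x + 4)

Eigenvalues and multiplicities (the geometric multiplicity of λ is n − rank(A − λI), which equals the number of Jordan blocks for λ):
  λ = -4: algebraic multiplicity = 1, geometric multiplicity = 1
  λ = 0: algebraic multiplicity = 3, geometric multiplicity = 1

Determining the block sizes for each eigenvalue:
  λ = -4: one block (gm = 1), so the single block has size am = 1 → block sizes [1]
  λ = 0: one block (gm = 1), so the single block has size am = 3 → block sizes [3]

Assembling the blocks gives a Jordan form
J =
  [-4, 0, 0, 0]
  [ 0, 0, 1, 0]
  [ 0, 0, 0, 1]
  [ 0, 0, 0, 0]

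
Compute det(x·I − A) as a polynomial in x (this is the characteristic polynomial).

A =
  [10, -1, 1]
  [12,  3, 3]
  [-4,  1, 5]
x^3 - 18*x^2 + 108*x - 216

Expanding det(x·I − A) (e.g. by cofactor expansion or by noting that A is similar to its Jordan form J, which has the same characteristic polynomial as A) gives
  χ_A(x) = x^3 - 18*x^2 + 108*x - 216
which factors as (x - 6)^3. The eigenvalues (with algebraic multiplicities) are λ = 6 with multiplicity 3.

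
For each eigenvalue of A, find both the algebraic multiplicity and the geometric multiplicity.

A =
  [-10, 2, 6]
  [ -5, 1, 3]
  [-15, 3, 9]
λ = 0: alg = 3, geom = 2

Step 1 — factor the characteristic polynomial to read off the algebraic multiplicities:
  χ_A(x) = x^3

Step 2 — compute geometric multiplicities via the rank-nullity identity g(λ) = n − rank(A − λI):
  rank(A − (0)·I) = 1, so dim ker(A − (0)·I) = n − 1 = 2

Summary:
  λ = 0: algebraic multiplicity = 3, geometric multiplicity = 2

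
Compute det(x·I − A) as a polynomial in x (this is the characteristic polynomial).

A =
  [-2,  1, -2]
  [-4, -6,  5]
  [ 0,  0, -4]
x^3 + 12*x^2 + 48*x + 64

Expanding det(x·I − A) (e.g. by cofactor expansion or by noting that A is similar to its Jordan form J, which has the same characteristic polynomial as A) gives
  χ_A(x) = x^3 + 12*x^2 + 48*x + 64
which factors as (x + 4)^3. The eigenvalues (with algebraic multiplicities) are λ = -4 with multiplicity 3.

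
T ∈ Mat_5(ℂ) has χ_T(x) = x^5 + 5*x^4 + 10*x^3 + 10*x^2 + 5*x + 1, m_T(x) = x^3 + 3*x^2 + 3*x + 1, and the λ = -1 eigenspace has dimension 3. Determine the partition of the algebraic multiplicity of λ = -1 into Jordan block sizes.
Block sizes for λ = -1: [3, 1, 1]

Step 1 — from the characteristic polynomial, algebraic multiplicity of λ = -1 is 5. From dim ker(T − (-1)·I) = 3, there are exactly 3 Jordan blocks for λ = -1.
Step 2 — from the minimal polynomial, the factor (x + 1)^3 tells us the largest block for λ = -1 has size 3.
Step 3 — with total size 5, 3 blocks, and largest block 3, the block sizes (in nonincreasing order) are [3, 1, 1].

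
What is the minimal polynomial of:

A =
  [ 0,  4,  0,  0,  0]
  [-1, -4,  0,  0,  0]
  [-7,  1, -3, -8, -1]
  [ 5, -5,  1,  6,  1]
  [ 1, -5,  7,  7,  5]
x^4 - 6*x^3 - 11*x^2 + 60*x + 100

The characteristic polynomial is χ_A(x) = (x - 5)^2*(x + 2)^3, so the eigenvalues are known. The minimal polynomial is
  m_A(x) = Π_λ (x − λ)^{k_λ}
where k_λ is the size of the *largest* Jordan block for λ (equivalently, the smallest k with (A − λI)^k v = 0 for every generalised eigenvector v of λ).

  λ = -2: largest Jordan block has size 2, contributing (x + 2)^2
  λ = 5: largest Jordan block has size 2, contributing (x − 5)^2

So m_A(x) = (x - 5)^2*(x + 2)^2 = x^4 - 6*x^3 - 11*x^2 + 60*x + 100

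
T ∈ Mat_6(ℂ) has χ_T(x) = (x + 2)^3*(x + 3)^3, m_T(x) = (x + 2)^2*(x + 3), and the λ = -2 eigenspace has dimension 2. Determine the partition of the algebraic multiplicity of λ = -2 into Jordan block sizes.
Block sizes for λ = -2: [2, 1]

Step 1 — from the characteristic polynomial, algebraic multiplicity of λ = -2 is 3. From dim ker(T − (-2)·I) = 2, there are exactly 2 Jordan blocks for λ = -2.
Step 2 — from the minimal polynomial, the factor (x + 2)^2 tells us the largest block for λ = -2 has size 2.
Step 3 — with total size 3, 2 blocks, and largest block 2, the block sizes (in nonincreasing order) are [2, 1].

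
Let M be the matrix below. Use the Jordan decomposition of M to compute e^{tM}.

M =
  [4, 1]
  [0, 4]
e^{tM} =
  [exp(4*t), t*exp(4*t)]
  [0, exp(4*t)]

Strategy: write M = P · J · P⁻¹ where J is a Jordan canonical form, so e^{tM} = P · e^{tJ} · P⁻¹, and e^{tJ} can be computed block-by-block.

M has Jordan form
J =
  [4, 1]
  [0, 4]
(up to reordering of blocks).

Per-block formulas:
  For a 2×2 Jordan block J_2(4): exp(t · J_2(4)) = e^(4t)·(I + t·N), where N is the 2×2 nilpotent shift.

After assembling e^{tJ} and conjugating by P, we get:

e^{tM} =
  [exp(4*t), t*exp(4*t)]
  [0, exp(4*t)]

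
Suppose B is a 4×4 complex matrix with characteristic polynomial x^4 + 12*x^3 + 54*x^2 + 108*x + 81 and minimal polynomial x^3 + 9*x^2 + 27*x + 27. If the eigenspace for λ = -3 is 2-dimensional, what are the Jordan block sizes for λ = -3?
Block sizes for λ = -3: [3, 1]

Step 1 — from the characteristic polynomial, algebraic multiplicity of λ = -3 is 4. From dim ker(B − (-3)·I) = 2, there are exactly 2 Jordan blocks for λ = -3.
Step 2 — from the minimal polynomial, the factor (x + 3)^3 tells us the largest block for λ = -3 has size 3.
Step 3 — with total size 4, 2 blocks, and largest block 3, the block sizes (in nonincreasing order) are [3, 1].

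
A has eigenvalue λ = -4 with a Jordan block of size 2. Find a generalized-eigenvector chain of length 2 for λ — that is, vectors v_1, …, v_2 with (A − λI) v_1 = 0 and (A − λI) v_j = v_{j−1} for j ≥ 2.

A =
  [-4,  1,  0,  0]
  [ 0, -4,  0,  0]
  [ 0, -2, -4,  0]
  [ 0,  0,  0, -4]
A Jordan chain for λ = -4 of length 2:
v_1 = (1, 0, -2, 0)ᵀ
v_2 = (0, 1, 0, 0)ᵀ

Let N = A − (-4)·I. We want v_2 with N^2 v_2 = 0 but N^1 v_2 ≠ 0; then v_{j-1} := N · v_j for j = 2, …, 2.

Pick v_2 = (0, 1, 0, 0)ᵀ.
Then v_1 = N · v_2 = (1, 0, -2, 0)ᵀ.

Sanity check: (A − (-4)·I) v_1 = (0, 0, 0, 0)ᵀ = 0. ✓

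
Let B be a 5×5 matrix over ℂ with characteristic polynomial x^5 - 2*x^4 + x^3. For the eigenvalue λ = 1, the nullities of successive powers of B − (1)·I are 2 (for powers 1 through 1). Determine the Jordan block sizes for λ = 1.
Block sizes for λ = 1: [1, 1]

From the dimensions of kernels of powers, the number of Jordan blocks of size at least j is d_j − d_{j−1} where d_j = dim ker(N^j) (with d_0 = 0). Computing the differences gives [2].
The number of blocks of size exactly k is (#blocks of size ≥ k) − (#blocks of size ≥ k + 1), so the partition is: 2 block(s) of size 1.
In nonincreasing order the block sizes are [1, 1].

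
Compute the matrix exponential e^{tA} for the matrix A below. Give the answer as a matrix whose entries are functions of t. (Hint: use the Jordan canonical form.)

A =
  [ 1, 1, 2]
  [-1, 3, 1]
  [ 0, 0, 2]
e^{tA} =
  [-t*exp(2*t) + exp(2*t), t*exp(2*t), -t^2*exp(2*t)/2 + 2*t*exp(2*t)]
  [-t*exp(2*t), t*exp(2*t) + exp(2*t), -t^2*exp(2*t)/2 + t*exp(2*t)]
  [0, 0, exp(2*t)]

Strategy: write A = P · J · P⁻¹ where J is a Jordan canonical form, so e^{tA} = P · e^{tJ} · P⁻¹, and e^{tJ} can be computed block-by-block.

A has Jordan form
J =
  [2, 1, 0]
  [0, 2, 1]
  [0, 0, 2]
(up to reordering of blocks).

Per-block formulas:
  For a 3×3 Jordan block J_3(2): exp(t · J_3(2)) = e^(2t)·(I + t·N + (t^2/2)·N^2), where N is the 3×3 nilpotent shift.

After assembling e^{tJ} and conjugating by P, we get:

e^{tA} =
  [-t*exp(2*t) + exp(2*t), t*exp(2*t), -t^2*exp(2*t)/2 + 2*t*exp(2*t)]
  [-t*exp(2*t), t*exp(2*t) + exp(2*t), -t^2*exp(2*t)/2 + t*exp(2*t)]
  [0, 0, exp(2*t)]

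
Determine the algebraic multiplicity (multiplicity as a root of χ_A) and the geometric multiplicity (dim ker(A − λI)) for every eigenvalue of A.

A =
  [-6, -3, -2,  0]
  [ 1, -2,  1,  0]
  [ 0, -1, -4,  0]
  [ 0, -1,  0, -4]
λ = -4: alg = 4, geom = 2

Step 1 — factor the characteristic polynomial to read off the algebraic multiplicities:
  χ_A(x) = (x + 4)^4

Step 2 — compute geometric multiplicities via the rank-nullity identity g(λ) = n − rank(A − λI):
  rank(A − (-4)·I) = 2, so dim ker(A − (-4)·I) = n − 2 = 2

Summary:
  λ = -4: algebraic multiplicity = 4, geometric multiplicity = 2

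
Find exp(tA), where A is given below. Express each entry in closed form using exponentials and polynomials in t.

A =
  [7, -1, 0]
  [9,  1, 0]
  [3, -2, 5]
e^{tA} =
  [3*t*exp(4*t) + exp(4*t), -t*exp(4*t), 0]
  [9*t*exp(4*t), -3*t*exp(4*t) + exp(4*t), 0]
  [9*t*exp(4*t) - 6*exp(5*t) + 6*exp(4*t), -3*t*exp(4*t) + exp(5*t) - exp(4*t), exp(5*t)]

Strategy: write A = P · J · P⁻¹ where J is a Jordan canonical form, so e^{tA} = P · e^{tJ} · P⁻¹, and e^{tJ} can be computed block-by-block.

A has Jordan form
J =
  [4, 1, 0]
  [0, 4, 0]
  [0, 0, 5]
(up to reordering of blocks).

Per-block formulas:
  For a 2×2 Jordan block J_2(4): exp(t · J_2(4)) = e^(4t)·(I + t·N), where N is the 2×2 nilpotent shift.
  For a 1×1 block at λ = 5: exp(t · [5]) = [e^(5t)].

After assembling e^{tJ} and conjugating by P, we get:

e^{tA} =
  [3*t*exp(4*t) + exp(4*t), -t*exp(4*t), 0]
  [9*t*exp(4*t), -3*t*exp(4*t) + exp(4*t), 0]
  [9*t*exp(4*t) - 6*exp(5*t) + 6*exp(4*t), -3*t*exp(4*t) + exp(5*t) - exp(4*t), exp(5*t)]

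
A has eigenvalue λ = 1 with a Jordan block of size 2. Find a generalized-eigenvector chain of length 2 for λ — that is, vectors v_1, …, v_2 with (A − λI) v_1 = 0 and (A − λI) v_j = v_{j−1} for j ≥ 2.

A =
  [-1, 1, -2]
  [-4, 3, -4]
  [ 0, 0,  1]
A Jordan chain for λ = 1 of length 2:
v_1 = (-2, -4, 0)ᵀ
v_2 = (1, 0, 0)ᵀ

Let N = A − (1)·I. We want v_2 with N^2 v_2 = 0 but N^1 v_2 ≠ 0; then v_{j-1} := N · v_j for j = 2, …, 2.

Pick v_2 = (1, 0, 0)ᵀ.
Then v_1 = N · v_2 = (-2, -4, 0)ᵀ.

Sanity check: (A − (1)·I) v_1 = (0, 0, 0)ᵀ = 0. ✓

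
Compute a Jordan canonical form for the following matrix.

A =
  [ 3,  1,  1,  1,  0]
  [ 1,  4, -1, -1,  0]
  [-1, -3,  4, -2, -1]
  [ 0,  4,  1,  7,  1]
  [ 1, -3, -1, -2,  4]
J_3(4) ⊕ J_2(5)

The characteristic polynomial is
  det(x·I − A) = x^5 - 22*x^4 + 193*x^3 - 844*x^2 + 1840*x - 1600 = (x - 5)^2*(x - 4)^3

Eigenvalues and multiplicities (the geometric multiplicity of λ is n − rank(A − λI), which equals the number of Jordan blocks for λ):
  λ = 4: algebraic multiplicity = 3, geometric multiplicity = 1
  λ = 5: algebraic multiplicity = 2, geometric multiplicity = 1

Determining the block sizes for each eigenvalue:
  λ = 4: one block (gm = 1), so the single block has size am = 3 → block sizes [3]
  λ = 5: one block (gm = 1), so the single block has size am = 2 → block sizes [2]

Assembling the blocks gives a Jordan form
J =
  [4, 1, 0, 0, 0]
  [0, 4, 1, 0, 0]
  [0, 0, 4, 0, 0]
  [0, 0, 0, 5, 1]
  [0, 0, 0, 0, 5]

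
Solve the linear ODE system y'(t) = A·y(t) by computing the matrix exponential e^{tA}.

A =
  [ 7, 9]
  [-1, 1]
e^{tA} =
  [3*t*exp(4*t) + exp(4*t), 9*t*exp(4*t)]
  [-t*exp(4*t), -3*t*exp(4*t) + exp(4*t)]

Strategy: write A = P · J · P⁻¹ where J is a Jordan canonical form, so e^{tA} = P · e^{tJ} · P⁻¹, and e^{tJ} can be computed block-by-block.

A has Jordan form
J =
  [4, 1]
  [0, 4]
(up to reordering of blocks).

Per-block formulas:
  For a 2×2 Jordan block J_2(4): exp(t · J_2(4)) = e^(4t)·(I + t·N), where N is the 2×2 nilpotent shift.

After assembling e^{tJ} and conjugating by P, we get:

e^{tA} =
  [3*t*exp(4*t) + exp(4*t), 9*t*exp(4*t)]
  [-t*exp(4*t), -3*t*exp(4*t) + exp(4*t)]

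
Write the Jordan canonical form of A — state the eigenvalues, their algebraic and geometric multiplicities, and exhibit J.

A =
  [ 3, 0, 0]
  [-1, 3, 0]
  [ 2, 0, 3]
J_2(3) ⊕ J_1(3)

The characteristic polynomial is
  det(x·I − A) = x^3 - 9*x^2 + 27*x - 27 = (x - 3)^3

Eigenvalues and multiplicities (the geometric multiplicity of λ is n − rank(A − λI), which equals the number of Jordan blocks for λ):
  λ = 3: algebraic multiplicity = 3, geometric multiplicity = 2

Determining the block sizes for each eigenvalue:
  λ = 3: 2 blocks summing to 3 forces exactly one block of size 2 and the rest size 1 → block sizes [2, 1]

Assembling the blocks gives a Jordan form
J =
  [3, 1, 0]
  [0, 3, 0]
  [0, 0, 3]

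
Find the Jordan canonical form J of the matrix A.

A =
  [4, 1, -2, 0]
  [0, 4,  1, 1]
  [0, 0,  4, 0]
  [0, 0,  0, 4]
J_3(4) ⊕ J_1(4)

The characteristic polynomial is
  det(x·I − A) = x^4 - 16*x^3 + 96*x^2 - 256*x + 256 = (x - 4)^4

Eigenvalues and multiplicities (the geometric multiplicity of λ is n − rank(A − λI), which equals the number of Jordan blocks for λ):
  λ = 4: algebraic multiplicity = 4, geometric multiplicity = 2

Determining the block sizes for each eigenvalue:
  λ = 4: with am = 4 and gm = 2, the partition is not yet determined (e.g. several partitions of 4 into 2 parts exist). Let N = A − (4)·I. Computing rank(N^1) = 2, rank(N^2) = 1, rank(N^3) = 0; the number of blocks of size ≥ j is rank(N^{j−1}) − rank(N^j), giving [2, 1, 1]. So we have 1 block(s) of size 3, 1 block(s) of size 1 → block sizes [3, 1]

Assembling the blocks gives a Jordan form
J =
  [4, 1, 0, 0]
  [0, 4, 1, 0]
  [0, 0, 4, 0]
  [0, 0, 0, 4]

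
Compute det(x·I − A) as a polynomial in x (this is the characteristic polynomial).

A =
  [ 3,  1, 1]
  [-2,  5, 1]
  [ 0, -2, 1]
x^3 - 9*x^2 + 27*x - 27

Expanding det(x·I − A) (e.g. by cofactor expansion or by noting that A is similar to its Jordan form J, which has the same characteristic polynomial as A) gives
  χ_A(x) = x^3 - 9*x^2 + 27*x - 27
which factors as (x - 3)^3. The eigenvalues (with algebraic multiplicities) are λ = 3 with multiplicity 3.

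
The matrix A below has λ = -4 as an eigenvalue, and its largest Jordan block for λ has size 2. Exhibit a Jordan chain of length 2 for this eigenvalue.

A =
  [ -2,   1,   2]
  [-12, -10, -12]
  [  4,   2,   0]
A Jordan chain for λ = -4 of length 2:
v_1 = (2, -12, 4)ᵀ
v_2 = (1, 0, 0)ᵀ

Let N = A − (-4)·I. We want v_2 with N^2 v_2 = 0 but N^1 v_2 ≠ 0; then v_{j-1} := N · v_j for j = 2, …, 2.

Pick v_2 = (1, 0, 0)ᵀ.
Then v_1 = N · v_2 = (2, -12, 4)ᵀ.

Sanity check: (A − (-4)·I) v_1 = (0, 0, 0)ᵀ = 0. ✓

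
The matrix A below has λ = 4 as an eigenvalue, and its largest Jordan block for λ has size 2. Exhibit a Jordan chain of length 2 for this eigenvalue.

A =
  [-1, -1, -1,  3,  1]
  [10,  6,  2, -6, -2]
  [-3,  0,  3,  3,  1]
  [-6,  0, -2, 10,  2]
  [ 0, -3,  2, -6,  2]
A Jordan chain for λ = 4 of length 2:
v_1 = (-5, 10, -3, -6, 0)ᵀ
v_2 = (1, 0, 0, 0, 0)ᵀ

Let N = A − (4)·I. We want v_2 with N^2 v_2 = 0 but N^1 v_2 ≠ 0; then v_{j-1} := N · v_j for j = 2, …, 2.

Pick v_2 = (1, 0, 0, 0, 0)ᵀ.
Then v_1 = N · v_2 = (-5, 10, -3, -6, 0)ᵀ.

Sanity check: (A − (4)·I) v_1 = (0, 0, 0, 0, 0)ᵀ = 0. ✓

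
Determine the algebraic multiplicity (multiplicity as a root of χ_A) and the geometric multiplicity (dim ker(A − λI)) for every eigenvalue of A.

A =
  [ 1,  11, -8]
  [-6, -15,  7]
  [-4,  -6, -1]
λ = -5: alg = 3, geom = 1

Step 1 — factor the characteristic polynomial to read off the algebraic multiplicities:
  χ_A(x) = (x + 5)^3

Step 2 — compute geometric multiplicities via the rank-nullity identity g(λ) = n − rank(A − λI):
  rank(A − (-5)·I) = 2, so dim ker(A − (-5)·I) = n − 2 = 1

Summary:
  λ = -5: algebraic multiplicity = 3, geometric multiplicity = 1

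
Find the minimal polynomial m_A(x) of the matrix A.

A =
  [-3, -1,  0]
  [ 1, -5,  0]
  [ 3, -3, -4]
x^2 + 8*x + 16

The characteristic polynomial is χ_A(x) = (x + 4)^3, so the eigenvalues are known. The minimal polynomial is
  m_A(x) = Π_λ (x − λ)^{k_λ}
where k_λ is the size of the *largest* Jordan block for λ (equivalently, the smallest k with (A − λI)^k v = 0 for every generalised eigenvector v of λ).

  λ = -4: largest Jordan block has size 2, contributing (x + 4)^2

So m_A(x) = (x + 4)^2 = x^2 + 8*x + 16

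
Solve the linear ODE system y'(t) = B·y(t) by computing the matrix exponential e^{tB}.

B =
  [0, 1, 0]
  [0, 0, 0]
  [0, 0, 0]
e^{tB} =
  [1, t, 0]
  [0, 1, 0]
  [0, 0, 1]

Strategy: write B = P · J · P⁻¹ where J is a Jordan canonical form, so e^{tB} = P · e^{tJ} · P⁻¹, and e^{tJ} can be computed block-by-block.

B has Jordan form
J =
  [0, 1, 0]
  [0, 0, 0]
  [0, 0, 0]
(up to reordering of blocks).

Per-block formulas:
  For a 1×1 block at λ = 0: exp(t · [0]) = [e^(0t)].
  For a 2×2 Jordan block J_2(0): exp(t · J_2(0)) = e^(0t)·(I + t·N), where N is the 2×2 nilpotent shift.

After assembling e^{tJ} and conjugating by P, we get:

e^{tB} =
  [1, t, 0]
  [0, 1, 0]
  [0, 0, 1]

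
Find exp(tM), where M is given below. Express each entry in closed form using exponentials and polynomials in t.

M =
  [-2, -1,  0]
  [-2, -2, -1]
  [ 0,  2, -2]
e^{tM} =
  [t^2*exp(-2*t) + exp(-2*t), -t*exp(-2*t), t^2*exp(-2*t)/2]
  [-2*t*exp(-2*t), exp(-2*t), -t*exp(-2*t)]
  [-2*t^2*exp(-2*t), 2*t*exp(-2*t), -t^2*exp(-2*t) + exp(-2*t)]

Strategy: write M = P · J · P⁻¹ where J is a Jordan canonical form, so e^{tM} = P · e^{tJ} · P⁻¹, and e^{tJ} can be computed block-by-block.

M has Jordan form
J =
  [-2,  1,  0]
  [ 0, -2,  1]
  [ 0,  0, -2]
(up to reordering of blocks).

Per-block formulas:
  For a 3×3 Jordan block J_3(-2): exp(t · J_3(-2)) = e^(-2t)·(I + t·N + (t^2/2)·N^2), where N is the 3×3 nilpotent shift.

After assembling e^{tJ} and conjugating by P, we get:

e^{tM} =
  [t^2*exp(-2*t) + exp(-2*t), -t*exp(-2*t), t^2*exp(-2*t)/2]
  [-2*t*exp(-2*t), exp(-2*t), -t*exp(-2*t)]
  [-2*t^2*exp(-2*t), 2*t*exp(-2*t), -t^2*exp(-2*t) + exp(-2*t)]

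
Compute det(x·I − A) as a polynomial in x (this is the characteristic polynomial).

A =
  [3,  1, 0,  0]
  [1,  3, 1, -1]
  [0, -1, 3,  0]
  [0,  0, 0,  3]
x^4 - 12*x^3 + 54*x^2 - 108*x + 81

Expanding det(x·I − A) (e.g. by cofactor expansion or by noting that A is similar to its Jordan form J, which has the same characteristic polynomial as A) gives
  χ_A(x) = x^4 - 12*x^3 + 54*x^2 - 108*x + 81
which factors as (x - 3)^4. The eigenvalues (with algebraic multiplicities) are λ = 3 with multiplicity 4.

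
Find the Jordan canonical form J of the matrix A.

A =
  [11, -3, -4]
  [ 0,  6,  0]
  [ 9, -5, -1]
J_2(5) ⊕ J_1(6)

The characteristic polynomial is
  det(x·I − A) = x^3 - 16*x^2 + 85*x - 150 = (x - 6)*(x - 5)^2

Eigenvalues and multiplicities (the geometric multiplicity of λ is n − rank(A − λI), which equals the number of Jordan blocks for λ):
  λ = 5: algebraic multiplicity = 2, geometric multiplicity = 1
  λ = 6: algebraic multiplicity = 1, geometric multiplicity = 1

Determining the block sizes for each eigenvalue:
  λ = 5: one block (gm = 1), so the single block has size am = 2 → block sizes [2]
  λ = 6: one block (gm = 1), so the single block has size am = 1 → block sizes [1]

Assembling the blocks gives a Jordan form
J =
  [5, 1, 0]
  [0, 5, 0]
  [0, 0, 6]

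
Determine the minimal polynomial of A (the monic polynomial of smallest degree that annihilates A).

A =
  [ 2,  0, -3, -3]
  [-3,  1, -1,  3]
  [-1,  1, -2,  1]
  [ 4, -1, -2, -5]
x^3 + 3*x^2 + 3*x + 1

The characteristic polynomial is χ_A(x) = (x + 1)^4, so the eigenvalues are known. The minimal polynomial is
  m_A(x) = Π_λ (x − λ)^{k_λ}
where k_λ is the size of the *largest* Jordan block for λ (equivalently, the smallest k with (A − λI)^k v = 0 for every generalised eigenvector v of λ).

  λ = -1: largest Jordan block has size 3, contributing (x + 1)^3

So m_A(x) = (x + 1)^3 = x^3 + 3*x^2 + 3*x + 1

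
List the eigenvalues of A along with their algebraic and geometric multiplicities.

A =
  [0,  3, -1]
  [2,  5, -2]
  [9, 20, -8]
λ = -1: alg = 3, geom = 1

Step 1 — factor the characteristic polynomial to read off the algebraic multiplicities:
  χ_A(x) = (x + 1)^3

Step 2 — compute geometric multiplicities via the rank-nullity identity g(λ) = n − rank(A − λI):
  rank(A − (-1)·I) = 2, so dim ker(A − (-1)·I) = n − 2 = 1

Summary:
  λ = -1: algebraic multiplicity = 3, geometric multiplicity = 1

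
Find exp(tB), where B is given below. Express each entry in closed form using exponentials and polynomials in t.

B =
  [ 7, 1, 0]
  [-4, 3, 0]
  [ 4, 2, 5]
e^{tB} =
  [2*t*exp(5*t) + exp(5*t), t*exp(5*t), 0]
  [-4*t*exp(5*t), -2*t*exp(5*t) + exp(5*t), 0]
  [4*t*exp(5*t), 2*t*exp(5*t), exp(5*t)]

Strategy: write B = P · J · P⁻¹ where J is a Jordan canonical form, so e^{tB} = P · e^{tJ} · P⁻¹, and e^{tJ} can be computed block-by-block.

B has Jordan form
J =
  [5, 1, 0]
  [0, 5, 0]
  [0, 0, 5]
(up to reordering of blocks).

Per-block formulas:
  For a 1×1 block at λ = 5: exp(t · [5]) = [e^(5t)].
  For a 2×2 Jordan block J_2(5): exp(t · J_2(5)) = e^(5t)·(I + t·N), where N is the 2×2 nilpotent shift.

After assembling e^{tJ} and conjugating by P, we get:

e^{tB} =
  [2*t*exp(5*t) + exp(5*t), t*exp(5*t), 0]
  [-4*t*exp(5*t), -2*t*exp(5*t) + exp(5*t), 0]
  [4*t*exp(5*t), 2*t*exp(5*t), exp(5*t)]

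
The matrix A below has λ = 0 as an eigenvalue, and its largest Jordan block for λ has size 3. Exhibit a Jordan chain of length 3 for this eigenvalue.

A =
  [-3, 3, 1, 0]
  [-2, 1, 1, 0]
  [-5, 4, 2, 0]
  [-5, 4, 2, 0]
A Jordan chain for λ = 0 of length 3:
v_1 = (-2, -1, -3, -3)ᵀ
v_2 = (-3, -2, -5, -5)ᵀ
v_3 = (1, 0, 0, 0)ᵀ

Let N = A − (0)·I. We want v_3 with N^3 v_3 = 0 but N^2 v_3 ≠ 0; then v_{j-1} := N · v_j for j = 3, …, 2.

Pick v_3 = (1, 0, 0, 0)ᵀ.
Then v_2 = N · v_3 = (-3, -2, -5, -5)ᵀ.
Then v_1 = N · v_2 = (-2, -1, -3, -3)ᵀ.

Sanity check: (A − (0)·I) v_1 = (0, 0, 0, 0)ᵀ = 0. ✓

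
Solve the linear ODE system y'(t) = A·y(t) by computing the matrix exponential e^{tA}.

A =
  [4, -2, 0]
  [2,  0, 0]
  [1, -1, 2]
e^{tA} =
  [2*t*exp(2*t) + exp(2*t), -2*t*exp(2*t), 0]
  [2*t*exp(2*t), -2*t*exp(2*t) + exp(2*t), 0]
  [t*exp(2*t), -t*exp(2*t), exp(2*t)]

Strategy: write A = P · J · P⁻¹ where J is a Jordan canonical form, so e^{tA} = P · e^{tJ} · P⁻¹, and e^{tJ} can be computed block-by-block.

A has Jordan form
J =
  [2, 1, 0]
  [0, 2, 0]
  [0, 0, 2]
(up to reordering of blocks).

Per-block formulas:
  For a 1×1 block at λ = 2: exp(t · [2]) = [e^(2t)].
  For a 2×2 Jordan block J_2(2): exp(t · J_2(2)) = e^(2t)·(I + t·N), where N is the 2×2 nilpotent shift.

After assembling e^{tJ} and conjugating by P, we get:

e^{tA} =
  [2*t*exp(2*t) + exp(2*t), -2*t*exp(2*t), 0]
  [2*t*exp(2*t), -2*t*exp(2*t) + exp(2*t), 0]
  [t*exp(2*t), -t*exp(2*t), exp(2*t)]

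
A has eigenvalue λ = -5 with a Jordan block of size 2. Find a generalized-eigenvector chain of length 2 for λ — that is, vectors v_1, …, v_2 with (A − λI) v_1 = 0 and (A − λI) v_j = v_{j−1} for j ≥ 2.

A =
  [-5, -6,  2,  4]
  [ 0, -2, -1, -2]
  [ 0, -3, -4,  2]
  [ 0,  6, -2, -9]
A Jordan chain for λ = -5 of length 2:
v_1 = (-6, 3, -3, 6)ᵀ
v_2 = (0, 1, 0, 0)ᵀ

Let N = A − (-5)·I. We want v_2 with N^2 v_2 = 0 but N^1 v_2 ≠ 0; then v_{j-1} := N · v_j for j = 2, …, 2.

Pick v_2 = (0, 1, 0, 0)ᵀ.
Then v_1 = N · v_2 = (-6, 3, -3, 6)ᵀ.

Sanity check: (A − (-5)·I) v_1 = (0, 0, 0, 0)ᵀ = 0. ✓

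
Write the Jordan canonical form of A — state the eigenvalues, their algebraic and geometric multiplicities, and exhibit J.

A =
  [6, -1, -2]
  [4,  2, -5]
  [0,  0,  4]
J_3(4)

The characteristic polynomial is
  det(x·I − A) = x^3 - 12*x^2 + 48*x - 64 = (x - 4)^3

Eigenvalues and multiplicities (the geometric multiplicity of λ is n − rank(A − λI), which equals the number of Jordan blocks for λ):
  λ = 4: algebraic multiplicity = 3, geometric multiplicity = 1

Determining the block sizes for each eigenvalue:
  λ = 4: one block (gm = 1), so the single block has size am = 3 → block sizes [3]

Assembling the blocks gives a Jordan form
J =
  [4, 1, 0]
  [0, 4, 1]
  [0, 0, 4]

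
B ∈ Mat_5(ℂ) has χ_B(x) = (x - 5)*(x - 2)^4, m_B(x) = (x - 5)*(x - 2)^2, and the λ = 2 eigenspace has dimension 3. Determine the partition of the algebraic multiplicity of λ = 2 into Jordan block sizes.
Block sizes for λ = 2: [2, 1, 1]

Step 1 — from the characteristic polynomial, algebraic multiplicity of λ = 2 is 4. From dim ker(B − (2)·I) = 3, there are exactly 3 Jordan blocks for λ = 2.
Step 2 — from the minimal polynomial, the factor (x − 2)^2 tells us the largest block for λ = 2 has size 2.
Step 3 — with total size 4, 3 blocks, and largest block 2, the block sizes (in nonincreasing order) are [2, 1, 1].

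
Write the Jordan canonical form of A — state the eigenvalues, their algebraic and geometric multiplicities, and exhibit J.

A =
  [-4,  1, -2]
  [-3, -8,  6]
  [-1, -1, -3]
J_2(-5) ⊕ J_1(-5)

The characteristic polynomial is
  det(x·I − A) = x^3 + 15*x^2 + 75*x + 125 = (x + 5)^3

Eigenvalues and multiplicities (the geometric multiplicity of λ is n − rank(A − λI), which equals the number of Jordan blocks for λ):
  λ = -5: algebraic multiplicity = 3, geometric multiplicity = 2

Determining the block sizes for each eigenvalue:
  λ = -5: 2 blocks summing to 3 forces exactly one block of size 2 and the rest size 1 → block sizes [2, 1]

Assembling the blocks gives a Jordan form
J =
  [-5,  1,  0]
  [ 0, -5,  0]
  [ 0,  0, -5]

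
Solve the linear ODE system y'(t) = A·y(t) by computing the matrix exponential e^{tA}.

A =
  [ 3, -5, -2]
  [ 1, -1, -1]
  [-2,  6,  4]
e^{tA} =
  [t*exp(2*t) + exp(2*t), -t^2*exp(2*t) - 5*t*exp(2*t), -t^2*exp(2*t)/2 - 2*t*exp(2*t)]
  [t*exp(2*t), -t^2*exp(2*t) - 3*t*exp(2*t) + exp(2*t), -t^2*exp(2*t)/2 - t*exp(2*t)]
  [-2*t*exp(2*t), 2*t^2*exp(2*t) + 6*t*exp(2*t), t^2*exp(2*t) + 2*t*exp(2*t) + exp(2*t)]

Strategy: write A = P · J · P⁻¹ where J is a Jordan canonical form, so e^{tA} = P · e^{tJ} · P⁻¹, and e^{tJ} can be computed block-by-block.

A has Jordan form
J =
  [2, 1, 0]
  [0, 2, 1]
  [0, 0, 2]
(up to reordering of blocks).

Per-block formulas:
  For a 3×3 Jordan block J_3(2): exp(t · J_3(2)) = e^(2t)·(I + t·N + (t^2/2)·N^2), where N is the 3×3 nilpotent shift.

After assembling e^{tJ} and conjugating by P, we get:

e^{tA} =
  [t*exp(2*t) + exp(2*t), -t^2*exp(2*t) - 5*t*exp(2*t), -t^2*exp(2*t)/2 - 2*t*exp(2*t)]
  [t*exp(2*t), -t^2*exp(2*t) - 3*t*exp(2*t) + exp(2*t), -t^2*exp(2*t)/2 - t*exp(2*t)]
  [-2*t*exp(2*t), 2*t^2*exp(2*t) + 6*t*exp(2*t), t^2*exp(2*t) + 2*t*exp(2*t) + exp(2*t)]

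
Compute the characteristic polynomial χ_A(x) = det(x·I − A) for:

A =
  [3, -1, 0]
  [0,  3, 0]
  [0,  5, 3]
x^3 - 9*x^2 + 27*x - 27

Expanding det(x·I − A) (e.g. by cofactor expansion or by noting that A is similar to its Jordan form J, which has the same characteristic polynomial as A) gives
  χ_A(x) = x^3 - 9*x^2 + 27*x - 27
which factors as (x - 3)^3. The eigenvalues (with algebraic multiplicities) are λ = 3 with multiplicity 3.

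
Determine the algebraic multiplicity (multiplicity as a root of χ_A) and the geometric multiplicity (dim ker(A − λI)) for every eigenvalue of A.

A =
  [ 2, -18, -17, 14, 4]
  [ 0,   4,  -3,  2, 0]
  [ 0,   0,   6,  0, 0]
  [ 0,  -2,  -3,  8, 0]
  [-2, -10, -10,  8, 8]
λ = 4: alg = 1, geom = 1; λ = 6: alg = 4, geom = 3

Step 1 — factor the characteristic polynomial to read off the algebraic multiplicities:
  χ_A(x) = (x - 6)^4*(x - 4)

Step 2 — compute geometric multiplicities via the rank-nullity identity g(λ) = n − rank(A − λI):
  rank(A − (4)·I) = 4, so dim ker(A − (4)·I) = n − 4 = 1
  rank(A − (6)·I) = 2, so dim ker(A − (6)·I) = n − 2 = 3

Summary:
  λ = 4: algebraic multiplicity = 1, geometric multiplicity = 1
  λ = 6: algebraic multiplicity = 4, geometric multiplicity = 3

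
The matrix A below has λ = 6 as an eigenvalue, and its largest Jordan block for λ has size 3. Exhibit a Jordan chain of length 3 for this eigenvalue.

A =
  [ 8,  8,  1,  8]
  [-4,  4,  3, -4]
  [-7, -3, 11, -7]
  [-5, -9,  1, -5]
A Jordan chain for λ = 6 of length 3:
v_1 = (3, 1, 2, -2)ᵀ
v_2 = (4, 2, 3, -3)ᵀ
v_3 = (1, 0, 2, 0)ᵀ

Let N = A − (6)·I. We want v_3 with N^3 v_3 = 0 but N^2 v_3 ≠ 0; then v_{j-1} := N · v_j for j = 3, …, 2.

Pick v_3 = (1, 0, 2, 0)ᵀ.
Then v_2 = N · v_3 = (4, 2, 3, -3)ᵀ.
Then v_1 = N · v_2 = (3, 1, 2, -2)ᵀ.

Sanity check: (A − (6)·I) v_1 = (0, 0, 0, 0)ᵀ = 0. ✓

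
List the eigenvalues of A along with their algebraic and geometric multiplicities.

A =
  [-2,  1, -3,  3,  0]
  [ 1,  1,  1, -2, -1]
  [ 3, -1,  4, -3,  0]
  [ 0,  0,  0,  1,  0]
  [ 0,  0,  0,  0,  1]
λ = 1: alg = 5, geom = 3

Step 1 — factor the characteristic polynomial to read off the algebraic multiplicities:
  χ_A(x) = (x - 1)^5

Step 2 — compute geometric multiplicities via the rank-nullity identity g(λ) = n − rank(A − λI):
  rank(A − (1)·I) = 2, so dim ker(A − (1)·I) = n − 2 = 3

Summary:
  λ = 1: algebraic multiplicity = 5, geometric multiplicity = 3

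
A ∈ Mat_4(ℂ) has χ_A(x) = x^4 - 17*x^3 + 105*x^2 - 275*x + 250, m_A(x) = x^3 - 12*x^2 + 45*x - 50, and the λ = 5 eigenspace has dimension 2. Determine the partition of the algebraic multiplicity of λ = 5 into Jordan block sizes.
Block sizes for λ = 5: [2, 1]

Step 1 — from the characteristic polynomial, algebraic multiplicity of λ = 5 is 3. From dim ker(A − (5)·I) = 2, there are exactly 2 Jordan blocks for λ = 5.
Step 2 — from the minimal polynomial, the factor (x − 5)^2 tells us the largest block for λ = 5 has size 2.
Step 3 — with total size 3, 2 blocks, and largest block 2, the block sizes (in nonincreasing order) are [2, 1].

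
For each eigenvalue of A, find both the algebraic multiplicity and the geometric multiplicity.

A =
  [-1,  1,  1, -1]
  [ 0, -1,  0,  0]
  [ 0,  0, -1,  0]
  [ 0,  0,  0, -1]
λ = -1: alg = 4, geom = 3

Step 1 — factor the characteristic polynomial to read off the algebraic multiplicities:
  χ_A(x) = (x + 1)^4

Step 2 — compute geometric multiplicities via the rank-nullity identity g(λ) = n − rank(A − λI):
  rank(A − (-1)·I) = 1, so dim ker(A − (-1)·I) = n − 1 = 3

Summary:
  λ = -1: algebraic multiplicity = 4, geometric multiplicity = 3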